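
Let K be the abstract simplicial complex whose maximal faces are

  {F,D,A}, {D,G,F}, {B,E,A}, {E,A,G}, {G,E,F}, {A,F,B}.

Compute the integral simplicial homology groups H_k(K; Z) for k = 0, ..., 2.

H_0 = Z,  H_1 = Z,  H_2 = 0.

Fix the vertex order A < B < D < E < F < G and write every simplex with vertices in increasing order. Then dim K = 2 and the simplices of K are:

  0-simplices (6): A, B, D, E, F, G
  1-simplices (12): AB, AD, AE, AF, AG, BE, BF, DF, DG, EF, EG, FG
  2-simplices (6): ABE, ABF, ADF, AEG, DFG, EFG

giving chain groups C_0 ≅ Z^6, C_1 ≅ Z^12, C_2 ≅ Z^6.

The boundary map ∂_1: C_1 → C_0 is given by ∂[p,q] = [q] − [p].
As a 6×12 matrix over Z this has rank 5, with invariant factors (1,1,1,1,1).

The boundary map ∂_2: C_2 → C_1 maps a triangle to the signed sum of its edges. For instance
  ∂ABE = BE − AE + AB,
  ∂AEG = EG − AG + AE.
As a 12×6 matrix over Z this has rank 6, with invariant factors (1,1,1,1,1,1).

Reading off H_k = ker ∂_k / im ∂_{k+1}:

  H_0: rank C_0 − rank ∂_1 = 6 − 5 = 1, and the invariant factors of ∂_1 are all 1, so H_0 = Z.
  H_1: rank ker ∂_1 − rank ∂_2 = (12 − 5) − 6 = 1, and the invariant factors of ∂_2 are all 1, so H_1 = Z.
  H_2: rank ker ∂_2 − rank ∂_3 = (6 − 6) − 0 = 0, and there is no ∂_3, so H_2 = 0.

(K is a triangulation of the cylinder S^1 x I.)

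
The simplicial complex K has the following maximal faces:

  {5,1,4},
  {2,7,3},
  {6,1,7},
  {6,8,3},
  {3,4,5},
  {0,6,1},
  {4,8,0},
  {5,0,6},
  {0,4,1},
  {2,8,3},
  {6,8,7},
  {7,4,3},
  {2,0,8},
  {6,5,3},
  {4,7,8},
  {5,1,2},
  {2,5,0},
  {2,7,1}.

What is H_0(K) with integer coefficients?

Fix the vertex order 0 < 1 < 2 < 3 < 4 < 5 < 6 < 7 < 8 and write every simplex with vertices in increasing order. Then dim K = 2 and the simplices of K are:

  0-simplices (9): [0], [1], [2], [3], [4], [5], [6], [7], [8]
  1-simplices (27): (27 of them)
  2-simplices (18): [0,1,4], [0,1,6], [0,2,5], [0,2,8], [0,4,8], [0,5,6], [1,2,5], [1,2,7], [1,4,5], [1,6,7], [2,3,7], [2,3,8], [3,4,5], [3,4,7], [3,5,6], [3,6,8], [4,7,8], [6,7,8]

giving chain groups C_0 ≅ Z^9, C_1 ≅ Z^27, C_2 ≅ Z^18.

The boundary map ∂_1: C_1 → C_0 sends each edge [p,q] (with p < q) to q − p. For instance
  ∂[0,1] = [1] − [0].
The 9×27 boundary matrix has rank 8 and Smith normal form diag(1,1,1,1,1,1,1,1).

Boundary ∂_2: C_2 → C_1 acts by ∂[p,q,r] = [q,r] − [p,r] + [p,q]. For instance
  ∂[2,3,7] = [3,7] − [2,7] + [2,3],
  ∂[3,6,8] = [6,8] − [3,8] + [3,6].
As a 27×18 matrix over Z this has rank 18, with invariant factors (1,1,1,1,1,1,1,1,1,1,1,1,1,1,1,1,1,2).

Computing H_k = (kernel of ∂_k) / (image of ∂_{k+1}):

  H_0: rank C_0 − rank ∂_1 = 9 − 8 = 1, and the invariant factors of ∂_1 are all 1, so H_0 = Z.

(K is a triangulation of the Klein bottle.)

H_0 = Z.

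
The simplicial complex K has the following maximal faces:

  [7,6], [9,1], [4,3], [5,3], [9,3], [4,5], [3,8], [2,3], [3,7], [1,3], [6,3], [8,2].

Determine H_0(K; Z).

Order the vertices as 1 < 2 < 3 < 4 < 5 < 6 < 7 < 8 < 9. Listing each simplex with vertices in this order, K has dimension 1 with simplices:

  0-simplices (9): [1], [2], [3], [4], [5], [6], [7], [8], [9]
  1-simplices (12): [1,3], [1,9], [2,3], [2,8], [3,4], [3,5], [3,6], [3,7], [3,8], [3,9], [4,5], [6,7]

so the chain groups are C_0 ≅ Z^9, C_1 ≅ Z^12.

∂_1: C_1 → C_0 maps an edge to its endpoints' difference, ∂[p,q] = q − p.
The resulting 9×12 matrix has rank 8, and its Smith normal form has invariant factors (1,1,1,1,1,1,1,1).

Now H_k = ker ∂_k / im ∂_{k+1}, so:

  H_0: rank C_0 − rank ∂_1 = 9 − 8 = 1, and the invariant factors of ∂_1 are all 1, so H_0 ≅ Z.

H_0 = Z.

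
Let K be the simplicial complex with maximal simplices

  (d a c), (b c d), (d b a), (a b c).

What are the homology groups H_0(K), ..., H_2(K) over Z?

K has 4 vertices, 6 edges, 4 triangles.
rank ∂_0 = 0, rank ∂_1 = 3 ⇒ b_0 = 4 − 0 − 3 = 1; all invariant factors of ∂_1 are 1 so no torsion. So H_0 = Z.
rank ∂_1 = 3, rank ∂_2 = 3 ⇒ b_1 = 6 − 3 − 3 = 0; all invariant factors of ∂_2 are 1 so no torsion. So H_1 = 0.
rank ∂_2 = 3, rank ∂_3 = 0 ⇒ b_2 = 4 − 3 − 0 = 1. So H_2 = Z.

H_0 = Z,  H_1 = 0,  H_2 = Z.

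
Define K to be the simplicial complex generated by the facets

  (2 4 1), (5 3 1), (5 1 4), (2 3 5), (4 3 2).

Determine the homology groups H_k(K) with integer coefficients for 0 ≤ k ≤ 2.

K has 5 vertices, 10 edges, 5 triangles.
rank ∂_0 = 0, rank ∂_1 = 4 ⇒ b_0 = 5 − 0 − 4 = 1; all invariant factors of ∂_1 are 1 so no torsion. So H_0 = Z.
rank ∂_1 = 4, rank ∂_2 = 5 ⇒ b_1 = 10 − 4 − 5 = 1; all invariant factors of ∂_2 are 1 so no torsion. So H_1 = Z.
rank ∂_2 = 5, rank ∂_3 = 0 ⇒ b_2 = 5 − 5 − 0 = 0. So H_2 = 0.

H_0 = Z,  H_1 = Z,  H_2 = 0.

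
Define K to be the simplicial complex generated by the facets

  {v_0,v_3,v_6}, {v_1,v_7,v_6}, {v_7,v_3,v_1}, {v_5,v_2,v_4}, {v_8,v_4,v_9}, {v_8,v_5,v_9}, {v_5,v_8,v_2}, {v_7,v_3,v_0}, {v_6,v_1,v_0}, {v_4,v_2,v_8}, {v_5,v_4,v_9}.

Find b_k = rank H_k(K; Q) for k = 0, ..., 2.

b_0 = 2, b_1 = 1, b_2 = 1.

Fix the vertex order v_0 < v_1 < v_2 < v_3 < v_4 < v_5 < v_6 < v_7 < v_8 < v_9 and write every simplex with vertices in increasing order. Then dim K = 2 and the simplices of K are:

  0-simplices (10): [v_0], [v_1], [v_2], [v_3], [v_4], [v_5], [v_6], [v_7], [v_8], [v_9]
  1-simplices (19): (19 of them)
  2-simplices (11): (11 of them)

giving chain groups C_0 ≅ Z^10, C_1 ≅ Z^19, C_2 ≅ Z^11.

Boundary ∂_1: C_1 → C_0 sends each edge [p,q] (with p < q) to q − p. For instance
  ∂[v_3,v_7] = [v_7] − [v_3].
This gives a 10×19 integer matrix of rank 8; reducing to Smith normal form yields diagonal entries (1,1,1,1,1,1,1,1).

The boundary map ∂_2: C_2 → C_1 acts by ∂[p,q,r] = [q,r] − [p,r] + [p,q]. For instance
  ∂[v_2,v_4,v_8] = [v_4,v_8] − [v_2,v_8] + [v_2,v_4],
  ∂[v_0,v_1,v_6] = [v_1,v_6] − [v_0,v_6] + [v_0,v_1].
This gives a 19×11 integer matrix of rank 10; reducing to Smith normal form yields diagonal entries (1,1,1,1,1,1,1,1,1,1).

Computing H_k = (kernel of ∂_k) / (image of ∂_{k+1}):

  H_0: rank C_0 − rank ∂_1 = 10 − 8 = 2, and the invariant factors of ∂_1 are all 1, so H_0 = Z^2.
  H_1: rank ker ∂_1 − rank ∂_2 = (19 − 8) − 10 = 1, and the invariant factors of ∂_2 are all 1, so H_1 = Z.
  H_2: rank ker ∂_2 − rank ∂_3 = (11 − 10) − 0 = 1, and there is no ∂_3, so H_2 = Z.

As a check, the Euler characteristic is 10 − 19 + 11 = 2, which agrees with 2 − 1 + 1 = 2.

Hence the Betti numbers are b_0 = 2, b_1 = 1, b_2 = 1.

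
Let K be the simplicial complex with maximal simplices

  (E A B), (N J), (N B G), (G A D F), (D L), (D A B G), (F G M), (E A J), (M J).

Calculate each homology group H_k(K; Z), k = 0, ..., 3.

H_0 = Z,  H_1 = Z^2,  H_2 = 0,  H_3 = 0.

Fix the vertex order A < B < D < E < F < G < J < L < M < N and write every simplex with vertices in increasing order. Then dim K = 3 and the simplices of K are:

  0-simplices (10): A, B, D, E, F, G, J, L, M, N
  1-simplices (20): AB, AD, AE, AF, AG, AJ, BD, BE, BG, BN, DF, DG, DL, EJ, FG, FM, GM, GN, JM, JN
  2-simplices (11): ABD, ABE, ABG, ADF, ADG, AEJ, AFG, BDG, BGN, DFG, FGM
  3-simplices (2): ABDG, ADFG

Hence C_0 ≅ Z^10, C_1 ≅ Z^20, C_2 ≅ Z^11, C_3 ≅ Z^2.

The boundary map ∂_1: C_1 → C_0 is given by ∂[p,q] = [q] − [p].
As a 10×20 matrix over Z this has rank 9, with invariant factors (1,1,1,1,1,1,1,1,1).

Boundary ∂_2: C_2 → C_1 acts by ∂[p,q,r] = [q,r] − [p,r] + [p,q]. For instance
  ∂BDG = DG − BG + BD,
  ∂ADG = DG − AG + AD.
The 20×11 boundary matrix has rank 9 and Smith normal form diag(1,1,1,1,1,1,1,1,1).

∂_3: C_3 → C_2 sends each 3-simplex σ to the alternating sum Σ_i (−1)^i (σ with its i-th vertex removed). For instance
  ∂ADFG = DFG − AFG + ADG − ADF,
  ∂ABDG = BDG − ADG + ABG − ABD.
The resulting 11×2 matrix has rank 2, and its Smith normal form has invariant factors (1,1).

Reading off H_k = ker ∂_k / im ∂_{k+1}:

  H_0: rank C_0 − rank ∂_1 = 10 − 9 = 1, and the invariant factors of ∂_1 are all 1, so H_0 = Z.
  H_1: rank ker ∂_1 − rank ∂_2 = (20 − 9) − 9 = 2, and the invariant factors of ∂_2 are all 1, so H_1 = Z^2.
  H_2: rank ker ∂_2 − rank ∂_3 = (11 − 9) − 2 = 0, and the invariant factors of ∂_3 are all 1, so H_2 = 0.
  H_3: rank ker ∂_3 − rank ∂_4 = (2 − 2) − 0 = 0, and there is no ∂_4, so H_3 = 0.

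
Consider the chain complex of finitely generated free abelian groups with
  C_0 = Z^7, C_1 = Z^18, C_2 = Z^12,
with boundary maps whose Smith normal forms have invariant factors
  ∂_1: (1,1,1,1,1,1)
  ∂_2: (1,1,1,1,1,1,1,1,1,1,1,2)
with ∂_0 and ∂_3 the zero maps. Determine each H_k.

H_0: b_0 = 7 − 0 − 6 = 1; torsion from ∂_1 factors > 1: none. So H_0 = Z.
H_1: b_1 = 18 − 6 − 12 = 0; torsion from ∂_2 factors > 1: [2]. So H_1 = Z/2.
H_2: b_2 = 12 − 12 − 0 = 0; torsion from ∂_3 factors > 1: none. So H_2 = 0.

H_0 = Z,  H_1 = Z/2,  H_2 = 0.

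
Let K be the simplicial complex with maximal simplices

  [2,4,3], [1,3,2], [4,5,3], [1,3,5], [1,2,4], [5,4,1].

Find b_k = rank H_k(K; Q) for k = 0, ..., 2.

b_0 = 1, b_1 = 0, b_2 = 1.

Order the vertices as 1 < 2 < 3 < 4 < 5. Listing each simplex with vertices in this order, K has dimension 2 with simplices:

  0-simplices (5): [1], [2], [3], [4], [5]
  1-simplices (9): [1,2], [1,3], [1,4], [1,5], [2,3], [2,4], [3,4], [3,5], [4,5]
  2-simplices (6): [1,2,3], [1,2,4], [1,3,5], [1,4,5], [2,3,4], [3,4,5]

Hence C_0 ≅ Z^5, C_1 ≅ Z^9, C_2 ≅ Z^6.

∂_1: C_1 → C_0 sends each edge [p,q] (with p < q) to q − p. For instance
  ∂[1,5] = [5] − [1].
This gives a 5×9 integer matrix of rank 4; reducing to Smith normal form yields diagonal entries (1,1,1,1).

Boundary ∂_2: C_2 → C_1 sends each 2-simplex [p,q,r] to [q,r] − [p,r] + [p,q]. For instance
  ∂[1,3,5] = [3,5] − [1,5] + [1,3],
  ∂[2,3,4] = [3,4] − [2,4] + [2,3].
As a 9×6 matrix over Z this has rank 5, with invariant factors (1,1,1,1,1).

From H_k ≅ ker(∂_k) / im(∂_{k+1}) we obtain:

  H_0: rank C_0 − rank ∂_1 = 5 − 4 = 1, and the invariant factors of ∂_1 are all 1, so H_0 = Z.
  H_1: rank ker ∂_1 − rank ∂_2 = (9 − 4) − 5 = 0, and the invariant factors of ∂_2 are all 1, so H_1 = 0.
  H_2: rank ker ∂_2 − rank ∂_3 = (6 − 5) − 0 = 1, and there is no ∂_3, so H_2 = Z.

Hence the Betti numbers are b_0 = 1, b_1 = 0, b_2 = 1.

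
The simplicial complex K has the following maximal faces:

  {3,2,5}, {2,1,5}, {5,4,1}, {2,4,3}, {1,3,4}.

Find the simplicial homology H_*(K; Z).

We work with the vertex ordering 1 < 2 < 3 < 4 < 5. The simplices of K, each written with vertices in increasing order, are:

  0-simplices (5): [1], [2], [3], [4], [5]
  1-simplices (10): [1,2], [1,3], [1,4], [1,5], [2,3], [2,4], [2,5], [3,4], [3,5], [4,5]
  2-simplices (5): [1,2,5], [1,3,4], [1,4,5], [2,3,4], [2,3,5]

so the chain groups are C_0 ≅ Z^5, C_1 ≅ Z^10, C_2 ≅ Z^5.

∂_1: C_1 → C_0 sends each edge [p,q] (with p < q) to q − p. For instance
  ∂[4,5] = [5] − [4].
The 5×10 boundary matrix has rank 4 and Smith normal form diag(1,1,1,1).

Boundary ∂_2: C_2 → C_1 sends each 2-simplex [p,q,r] to [q,r] − [p,r] + [p,q]. For instance
  ∂[1,4,5] = [4,5] − [1,5] + [1,4],
  ∂[2,3,5] = [3,5] − [2,5] + [2,3].
The 10×5 boundary matrix has rank 5 and Smith normal form diag(1,1,1,1,1).

Computing H_k = (kernel of ∂_k) / (image of ∂_{k+1}):

  H_0: rank C_0 − rank ∂_1 = 5 − 4 = 1, and the invariant factors of ∂_1 are all 1, so H_0 ≅ Z.
  H_1: rank ker ∂_1 − rank ∂_2 = (10 − 4) − 5 = 1, and the invariant factors of ∂_2 are all 1, so H_1 ≅ Z.
  H_2: rank ker ∂_2 − rank ∂_3 = (5 − 5) − 0 = 0, and there is no ∂_3, so H_2 ≅ 0.

H_0 = Z,  H_1 = Z,  H_2 = 0.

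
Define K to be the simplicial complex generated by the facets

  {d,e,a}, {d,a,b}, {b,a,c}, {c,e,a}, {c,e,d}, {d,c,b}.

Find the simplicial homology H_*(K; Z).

Take the total order a < b < c < d < e on the vertex set. Then K (dimension 2) consists of the simplices:

  0-simplices (5): a, b, c, d, e
  1-simplices (9): ab, ac, ad, ae, bc, bd, cd, ce, de
  2-simplices (6): abc, abd, ace, ade, bcd, cde

so the chain groups are C_0 ≅ Z^5, C_1 ≅ Z^9, C_2 ≅ Z^6.

∂_1: C_1 → C_0 maps an edge to its endpoints' difference, ∂[p,q] = q − p.
The resulting 5×9 matrix has rank 4, and its Smith normal form has invariant factors (1,1,1,1).

The boundary map ∂_2: C_2 → C_1 acts by ∂[p,q,r] = [q,r] − [p,r] + [p,q]. For instance
  ∂ade = de − ae + ad,
  ∂bcd = cd − bd + bc.
As a 9×6 matrix over Z this has rank 5, with invariant factors (1,1,1,1,1).

Computing H_k = (kernel of ∂_k) / (image of ∂_{k+1}):

  H_0: rank C_0 − rank ∂_1 = 5 − 4 = 1, and the invariant factors of ∂_1 are all 1, so H_0 = Z.
  H_1: rank ker ∂_1 − rank ∂_2 = (9 − 4) − 5 = 0, and the invariant factors of ∂_2 are all 1, so H_1 = 0.
  H_2: rank ker ∂_2 − rank ∂_3 = (6 − 5) − 0 = 1, and there is no ∂_3, so H_2 = Z.

As a check, the Euler characteristic is 5 − 9 + 6 = 2, which agrees with 1 − 0 + 1 = 2.
(K is a triangulation of the 2-sphere S^2.)

H_0 ≅ Z,  H_1 = 0,  H_2 ≅ Z.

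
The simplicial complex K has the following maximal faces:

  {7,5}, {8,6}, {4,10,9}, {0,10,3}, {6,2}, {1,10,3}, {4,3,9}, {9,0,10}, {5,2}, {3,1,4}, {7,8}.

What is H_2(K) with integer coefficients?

Take the total order 0 < 1 < 2 < 3 < 4 < 5 < 6 < 7 < 8 < 9 < 10 on the vertex set. Then K (dimension 2) consists of the simplices:

  0-simplices (11): [0], [1], [2], [3], [4], [5], [6], [7], [8], [9], [10]
  1-simplices (17): [0,3], [0,9], [0,10], [1,3], [1,4], [1,10], [2,5], [2,6], [3,4], [3,9], [3,10], [4,9], [4,10], [5,7], [6,8], [7,8], [9,10]
  2-simplices (6): [0,3,10], [0,9,10], [1,3,4], [1,3,10], [3,4,9], [4,9,10]

giving chain groups C_0 ≅ Z^11, C_1 ≅ Z^17, C_2 ≅ Z^6.

∂_1: C_1 → C_0 sends each edge [p,q] (with p < q) to q − p.
The 11×17 boundary matrix has rank 9 and Smith normal form diag(1,1,1,1,1,1,1,1,1).

∂_2: C_2 → C_1 acts by ∂[p,q,r] = [q,r] − [p,r] + [p,q]. For instance
  ∂[0,9,10] = [9,10] − [0,10] + [0,9],
  ∂[0,3,10] = [3,10] − [0,10] + [0,3].
As a 17×6 matrix over Z this has rank 6, with invariant factors (1,1,1,1,1,1).

Reading off H_k = ker ∂_k / im ∂_{k+1}:

  H_2: rank ker ∂_2 − rank ∂_3 = (6 − 6) − 0 = 0, and there is no ∂_3, so H_2 = 0.

H_2 = 0.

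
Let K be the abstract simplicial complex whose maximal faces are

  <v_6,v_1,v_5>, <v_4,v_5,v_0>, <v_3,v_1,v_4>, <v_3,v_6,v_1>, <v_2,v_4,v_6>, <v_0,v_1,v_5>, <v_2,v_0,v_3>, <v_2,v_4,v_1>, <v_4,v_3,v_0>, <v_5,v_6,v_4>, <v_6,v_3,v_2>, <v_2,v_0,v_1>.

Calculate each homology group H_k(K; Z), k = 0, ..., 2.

Take the total order v_0 < v_1 < v_2 < v_3 < v_4 < v_5 < v_6 on the vertex set. Then K (dimension 2) consists of the simplices:

  0-simplices (7): [v_0], [v_1], [v_2], [v_3], [v_4], [v_5], [v_6]
  1-simplices (18): (18 of them)
  2-simplices (12): (12 of them)

giving chain groups C_0 ≅ Z^7, C_1 ≅ Z^18, C_2 ≅ Z^12.

The boundary map ∂_1: C_1 → C_0 sends each edge [p,q] (with p < q) to q − p. For instance
  ∂[v_0,v_2] = [v_2] − [v_0].
As a 7×18 matrix over Z this has rank 6, with invariant factors (1,1,1,1,1,1).

The boundary map ∂_2: C_2 → C_1 sends each 2-simplex [p,q,r] to [q,r] − [p,r] + [p,q]. For instance
  ∂[v_0,v_2,v_3] = [v_2,v_3] − [v_0,v_3] + [v_0,v_2],
  ∂[v_1,v_5,v_6] = [v_5,v_6] − [v_1,v_6] + [v_1,v_5].
As a 18×12 matrix over Z this has rank 12, with invariant factors (1,1,1,1,1,1,1,1,1,1,1,2).

From H_k ≅ ker(∂_k) / im(∂_{k+1}) we obtain:

  H_0: rank C_0 − rank ∂_1 = 7 − 6 = 1, and the invariant factors of ∂_1 are all 1, so H_0 = Z.
  H_1: rank ker ∂_1 − rank ∂_2 = (18 − 6) − 12 = 0, and ∂_2 has invariant factor 2 > 1, so H_1 = Z/2Z.
  H_2: rank ker ∂_2 − rank ∂_3 = (12 − 12) − 0 = 0, and there is no ∂_3, so H_2 = 0.

As a check, the Euler characteristic is 7 − 18 + 12 = 1, which agrees with 1 − 0 + 0 = 1.

H_0 = Z,  H_1 = Z/2Z,  H_2 = 0.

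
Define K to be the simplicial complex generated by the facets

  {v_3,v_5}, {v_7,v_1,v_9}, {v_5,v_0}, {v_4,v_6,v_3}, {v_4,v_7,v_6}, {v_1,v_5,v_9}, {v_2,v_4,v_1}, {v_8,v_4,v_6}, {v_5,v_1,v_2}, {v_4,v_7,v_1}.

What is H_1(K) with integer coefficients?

Order the vertices as v_0 < v_1 < v_2 < v_3 < v_4 < v_5 < v_6 < v_7 < v_8 < v_9. Listing each simplex with vertices in this order, K has dimension 2 with simplices:

  0-simplices (10): [v_0], [v_1], [v_2], [v_3], [v_4], [v_5], [v_6], [v_7], [v_8], [v_9]
  1-simplices (18): (18 of them)
  2-simplices (8): [v_1,v_2,v_4], [v_1,v_2,v_5], [v_1,v_4,v_7], [v_1,v_5,v_9], [v_1,v_7,v_9], [v_3,v_4,v_6], [v_4,v_6,v_7], [v_4,v_6,v_8]

Hence C_0 ≅ Z^10, C_1 ≅ Z^18, C_2 ≅ Z^8.

The boundary map ∂_1: C_1 → C_0 maps an edge to its endpoints' difference, ∂[p,q] = q − p.
The 10×18 boundary matrix has rank 9 and Smith normal form diag(1,1,1,1,1,1,1,1,1).

Boundary ∂_2: C_2 → C_1 maps a triangle to the signed sum of its edges. For instance
  ∂[v_1,v_5,v_9] = [v_5,v_9] − [v_1,v_9] + [v_1,v_5],
  ∂[v_4,v_6,v_7] = [v_6,v_7] − [v_4,v_7] + [v_4,v_6].
This gives a 18×8 integer matrix of rank 8; reducing to Smith normal form yields diagonal entries (1,1,1,1,1,1,1,1).

Computing H_k = (kernel of ∂_k) / (image of ∂_{k+1}):

  H_1: rank ker ∂_1 − rank ∂_2 = (18 − 9) − 8 = 1, and the invariant factors of ∂_2 are all 1, so H_1 ≅ Z.

H_1 = Z.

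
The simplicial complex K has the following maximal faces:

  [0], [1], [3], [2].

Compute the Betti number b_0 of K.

b_0 = 4.

Take the total order 0 < 1 < 2 < 3 on the vertex set. Then K (dimension 0) consists of the simplices:

  0-simplices (4): [0], [1], [2], [3]

so the chain groups are C_0 ≅ Z^4.

Reading off H_k = ker ∂_k / im ∂_{k+1}:

  H_0: rank C_0 − rank ∂_1 = 4 − 0 = 4, and there is no ∂_1, so H_0 = Z^4.

Hence the Betti numbers are b_0 = 4.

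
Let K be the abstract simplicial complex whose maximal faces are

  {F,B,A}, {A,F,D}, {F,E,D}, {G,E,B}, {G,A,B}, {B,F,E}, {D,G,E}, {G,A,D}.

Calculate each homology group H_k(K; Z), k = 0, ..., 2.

Fix the vertex order A < B < D < E < F < G and write every simplex with vertices in increasing order. Then dim K = 2 and the simplices of K are:

  0-simplices (6): A, B, D, E, F, G
  1-simplices (12): AB, AD, AF, AG, BE, BF, BG, DE, DF, DG, EF, EG
  2-simplices (8): ABF, ABG, ADF, ADG, BEF, BEG, DEF, DEG

giving chain groups C_0 ≅ Z^6, C_1 ≅ Z^12, C_2 ≅ Z^8.

Boundary ∂_1: C_1 → C_0 is given by ∂[p,q] = [q] − [p].
As a 6×12 matrix over Z this has rank 5, with invariant factors (1,1,1,1,1).

The boundary map ∂_2: C_2 → C_1 maps a triangle to the signed sum of its edges. For instance
  ∂BEF = EF − BF + BE,
  ∂DEG = EG − DG + DE.
This gives a 12×8 integer matrix of rank 7; reducing to Smith normal form yields diagonal entries (1,1,1,1,1,1,1).

Now H_k = ker ∂_k / im ∂_{k+1}, so:

  H_0: rank C_0 − rank ∂_1 = 6 − 5 = 1, and the invariant factors of ∂_1 are all 1, so H_0 ≅ Z.
  H_1: rank ker ∂_1 − rank ∂_2 = (12 − 5) − 7 = 0, and the invariant factors of ∂_2 are all 1, so H_1 ≅ 0.
  H_2: rank ker ∂_2 − rank ∂_3 = (8 − 7) − 0 = 1, and there is no ∂_3, so H_2 ≅ Z.

As a check, the Euler characteristic is 6 − 12 + 8 = 2, which agrees with 1 − 0 + 1 = 2.

H_0 ≅ Z,  H_1 = 0,  H_2 ≅ Z.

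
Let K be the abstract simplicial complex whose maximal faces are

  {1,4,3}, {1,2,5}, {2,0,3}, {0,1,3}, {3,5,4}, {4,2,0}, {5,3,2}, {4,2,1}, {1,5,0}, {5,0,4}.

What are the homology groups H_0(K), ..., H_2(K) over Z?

H_0 ≅ Z,  H_1 ≅ Z/2Z,  H_2 = 0.

Take the total order 0 < 1 < 2 < 3 < 4 < 5 on the vertex set. Then K (dimension 2) consists of the simplices:

  0-simplices (6): [0], [1], [2], [3], [4], [5]
  1-simplices (15): [0,1], [0,2], [0,3], [0,4], [0,5], [1,2], [1,3], [1,4], [1,5], [2,3], [2,4], [2,5], [3,4], [3,5], [4,5]
  2-simplices (10): [0,1,3], [0,1,5], [0,2,3], [0,2,4], [0,4,5], [1,2,4], [1,2,5], [1,3,4], [2,3,5], [3,4,5]

Hence C_0 ≅ Z^6, C_1 ≅ Z^15, C_2 ≅ Z^10.

Boundary ∂_1: C_1 → C_0 maps an edge to its endpoints' difference, ∂[p,q] = q − p.
This gives a 6×15 integer matrix of rank 5; reducing to Smith normal form yields diagonal entries (1,1,1,1,1).

The boundary map ∂_2: C_2 → C_1 acts by ∂[p,q,r] = [q,r] − [p,r] + [p,q]. For instance
  ∂[0,4,5] = [4,5] − [0,5] + [0,4],
  ∂[1,2,5] = [2,5] − [1,5] + [1,2].
As a 15×10 matrix over Z this has rank 10, with invariant factors (1,1,1,1,1,1,1,1,1,2).

Computing H_k = (kernel of ∂_k) / (image of ∂_{k+1}):

  H_0: rank C_0 − rank ∂_1 = 6 − 5 = 1, and the invariant factors of ∂_1 are all 1, so H_0 ≅ Z.
  H_1: rank ker ∂_1 − rank ∂_2 = (15 − 5) − 10 = 0, and ∂_2 has invariant factor 2 > 1, so H_1 ≅ Z/2Z.
  H_2: rank ker ∂_2 − rank ∂_3 = (10 − 10) − 0 = 0, and there is no ∂_3, so H_2 ≅ 0.

As a check, the Euler characteristic is 6 − 15 + 10 = 1, which agrees with 1 − 0 + 0 = 1.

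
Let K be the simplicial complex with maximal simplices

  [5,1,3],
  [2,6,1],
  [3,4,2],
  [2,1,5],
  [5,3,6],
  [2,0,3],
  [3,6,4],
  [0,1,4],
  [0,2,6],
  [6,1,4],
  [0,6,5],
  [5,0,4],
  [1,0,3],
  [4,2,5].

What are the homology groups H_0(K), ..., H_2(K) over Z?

Take the total order 0 < 1 < 2 < 3 < 4 < 5 < 6 on the vertex set. Then K (dimension 2) consists of the simplices:

  0-simplices (7): [0], [1], [2], [3], [4], [5], [6]
  1-simplices (21): [0,1], [0,2], [0,3], [0,4], [0,5], [0,6], [1,2], [1,3], [1,4], [1,5], [1,6], [2,3], [2,4], [2,5], [2,6], [3,4], [3,5], [3,6], [4,5], [4,6], [5,6]
  2-simplices (14): [0,1,3], [0,1,4], [0,2,3], [0,2,6], [0,4,5], [0,5,6], [1,2,5], [1,2,6], [1,3,5], [1,4,6], [2,3,4], [2,4,5], [3,4,6], [3,5,6]

giving chain groups C_0 ≅ Z^7, C_1 ≅ Z^21, C_2 ≅ Z^14.

∂_1: C_1 → C_0 sends each edge [p,q] (with p < q) to q − p.
The resulting 7×21 matrix has rank 6, and its Smith normal form has invariant factors (1,1,1,1,1,1).

∂_2: C_2 → C_1 sends each 2-simplex [p,q,r] to [q,r] − [p,r] + [p,q]. For instance
  ∂[1,4,6] = [4,6] − [1,6] + [1,4],
  ∂[0,2,6] = [2,6] − [0,6] + [0,2].
As a 21×14 matrix over Z this has rank 13, with invariant factors (1,1,1,1,1,1,1,1,1,1,1,1,1).

From H_k ≅ ker(∂_k) / im(∂_{k+1}) we obtain:

  H_0: rank C_0 − rank ∂_1 = 7 − 6 = 1, and the invariant factors of ∂_1 are all 1, so H_0 = Z.
  H_1: rank ker ∂_1 − rank ∂_2 = (21 − 6) − 13 = 2, and the invariant factors of ∂_2 are all 1, so H_1 = Z^2.
  H_2: rank ker ∂_2 − rank ∂_3 = (14 − 13) − 0 = 1, and there is no ∂_3, so H_2 = Z.

As a check, the Euler characteristic is 7 − 21 + 14 = 0, which agrees with 1 − 2 + 1 = 0.
(K is a triangulation of the torus T^2.)

H_0 = Z,  H_1 = Z^2,  H_2 = Z.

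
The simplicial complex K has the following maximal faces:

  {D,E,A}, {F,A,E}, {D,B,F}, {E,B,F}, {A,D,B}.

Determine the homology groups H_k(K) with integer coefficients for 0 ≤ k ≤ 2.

H_0 ≅ Z,  H_1 ≅ Z,  H_2 = 0.

Fix the vertex order A < B < D < E < F and write every simplex with vertices in increasing order. Then dim K = 2 and the simplices of K are:

  0-simplices (5): A, B, D, E, F
  1-simplices (10): AB, AD, AE, AF, BD, BE, BF, DE, DF, EF
  2-simplices (5): ABD, ADE, AEF, BDF, BEF

giving chain groups C_0 ≅ Z^5, C_1 ≅ Z^10, C_2 ≅ Z^5.

The boundary map ∂_1: C_1 → C_0 is given by ∂[p,q] = [q] − [p].
This gives a 5×10 integer matrix of rank 4; reducing to Smith normal form yields diagonal entries (1,1,1,1).

∂_2: C_2 → C_1 maps a triangle to the signed sum of its edges. For instance
  ∂BEF = EF − BF + BE,
  ∂BDF = DF − BF + BD.
This gives a 10×5 integer matrix of rank 5; reducing to Smith normal form yields diagonal entries (1,1,1,1,1).

Now H_k = ker ∂_k / im ∂_{k+1}, so:

  H_0: rank C_0 − rank ∂_1 = 5 − 4 = 1, and the invariant factors of ∂_1 are all 1, so H_0 ≅ Z.
  H_1: rank ker ∂_1 − rank ∂_2 = (10 − 4) − 5 = 1, and the invariant factors of ∂_2 are all 1, so H_1 ≅ Z.
  H_2: rank ker ∂_2 − rank ∂_3 = (5 − 5) − 0 = 0, and there is no ∂_3, so H_2 ≅ 0.

(K is a triangulation of the Möbius band.)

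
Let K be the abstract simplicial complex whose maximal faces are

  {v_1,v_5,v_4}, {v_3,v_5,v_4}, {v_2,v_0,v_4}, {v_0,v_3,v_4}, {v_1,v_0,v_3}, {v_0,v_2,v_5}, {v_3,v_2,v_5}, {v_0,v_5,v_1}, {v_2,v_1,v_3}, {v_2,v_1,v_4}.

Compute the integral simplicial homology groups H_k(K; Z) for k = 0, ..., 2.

H_0 ≅ Z,  H_1 ≅ Z/2,  H_2 = 0.

Order the vertices as v_0 < v_1 < v_2 < v_3 < v_4 < v_5. Listing each simplex with vertices in this order, K has dimension 2 with simplices:

  0-simplices (6): [v_0], [v_1], [v_2], [v_3], [v_4], [v_5]
  1-simplices (15): (15 of them)
  2-simplices (10): [v_0,v_1,v_3], [v_0,v_1,v_5], [v_0,v_2,v_4], [v_0,v_2,v_5], [v_0,v_3,v_4], [v_1,v_2,v_3], [v_1,v_2,v_4], [v_1,v_4,v_5], [v_2,v_3,v_5], [v_3,v_4,v_5]

giving chain groups C_0 ≅ Z^6, C_1 ≅ Z^15, C_2 ≅ Z^10.

Boundary ∂_1: C_1 → C_0 is given by ∂[p,q] = [q] − [p]. For instance
  ∂[v_2,v_4] = [v_4] − [v_2].
The resulting 6×15 matrix has rank 5, and its Smith normal form has invariant factors (1,1,1,1,1).

Boundary ∂_2: C_2 → C_1 acts by ∂[p,q,r] = [q,r] − [p,r] + [p,q]. For instance
  ∂[v_0,v_2,v_4] = [v_2,v_4] − [v_0,v_4] + [v_0,v_2],
  ∂[v_0,v_2,v_5] = [v_2,v_5] − [v_0,v_5] + [v_0,v_2].
This gives a 15×10 integer matrix of rank 10; reducing to Smith normal form yields diagonal entries (1,1,1,1,1,1,1,1,1,2).

Now H_k = ker ∂_k / im ∂_{k+1}, so:

  H_0: rank C_0 − rank ∂_1 = 6 − 5 = 1, and the invariant factors of ∂_1 are all 1, so H_0 ≅ Z.
  H_1: rank ker ∂_1 − rank ∂_2 = (15 − 5) − 10 = 0, and ∂_2 has invariant factor 2 > 1, so H_1 ≅ Z/2.
  H_2: rank ker ∂_2 − rank ∂_3 = (10 − 10) − 0 = 0, and there is no ∂_3, so H_2 ≅ 0.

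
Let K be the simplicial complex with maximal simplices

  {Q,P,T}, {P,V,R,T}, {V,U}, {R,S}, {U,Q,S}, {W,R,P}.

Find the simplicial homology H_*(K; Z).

H_0 = Z,  H_1 = Z^2,  H_2 = 0,  H_3 = 0.

Order the vertices as P < Q < R < S < T < U < V < W. Listing each simplex with vertices in this order, K has dimension 3 with simplices:

  0-simplices (8): P, Q, R, S, T, U, V, W
  1-simplices (15): PQ, PR, PT, PV, PW, QS, QT, QU, RS, RT, RV, RW, SU, TV, UV
  2-simplices (7): PQT, PRT, PRV, PRW, PTV, QSU, RTV
  3-simplices (1): PRTV

giving chain groups C_0 ≅ Z^8, C_1 ≅ Z^15, C_2 ≅ Z^7, C_3 ≅ Z^1.

∂_1: C_1 → C_0 sends each edge [p,q] (with p < q) to q − p.
The resulting 8×15 matrix has rank 7, and its Smith normal form has invariant factors (1,1,1,1,1,1,1).

The boundary map ∂_2: C_2 → C_1 sends each 2-simplex [p,q,r] to [q,r] − [p,r] + [p,q]. For instance
  ∂PRT = RT − PT + PR,
  ∂PRW = RW − PW + PR.
As a 15×7 matrix over Z this has rank 6, with invariant factors (1,1,1,1,1,1).

∂_3: C_3 → C_2 sends each 3-simplex σ to the alternating sum Σ_i (−1)^i (σ with its i-th vertex removed). For instance
  ∂PRTV = RTV − PTV + PRV − PRT.
The 7×1 boundary matrix has rank 1 and Smith normal form diag(1).

Reading off H_k = ker ∂_k / im ∂_{k+1}:

  H_0: rank C_0 − rank ∂_1 = 8 − 7 = 1, and the invariant factors of ∂_1 are all 1, so H_0 ≅ Z.
  H_1: rank ker ∂_1 − rank ∂_2 = (15 − 7) − 6 = 2, and the invariant factors of ∂_2 are all 1, so H_1 ≅ Z^2.
  H_2: rank ker ∂_2 − rank ∂_3 = (7 − 6) − 1 = 0, and the invariant factors of ∂_3 are all 1, so H_2 ≅ 0.
  H_3: rank ker ∂_3 − rank ∂_4 = (1 − 1) − 0 = 0, and there is no ∂_4, so H_3 ≅ 0.

As a check, the Euler characteristic is 8 − 15 + 7 − 1 = -1, which agrees with 1 − 2 + 0 − 0 = -1.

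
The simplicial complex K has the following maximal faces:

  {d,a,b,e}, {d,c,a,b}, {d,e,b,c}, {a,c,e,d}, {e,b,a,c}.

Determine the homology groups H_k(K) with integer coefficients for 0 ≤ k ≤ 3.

K has 5 vertices, 10 edges, 10 triangles, 5 3-simplices.
rank ∂_0 = 0, rank ∂_1 = 4 ⇒ b_0 = 5 − 0 − 4 = 1; all invariant factors of ∂_1 are 1 so no torsion. So H_0 ≅ Z.
rank ∂_1 = 4, rank ∂_2 = 6 ⇒ b_1 = 10 − 4 − 6 = 0; all invariant factors of ∂_2 are 1 so no torsion. So H_1 ≅ 0.
rank ∂_2 = 6, rank ∂_3 = 4 ⇒ b_2 = 10 − 6 − 4 = 0; all invariant factors of ∂_3 are 1 so no torsion. So H_2 ≅ 0.
rank ∂_3 = 4, rank ∂_4 = 0 ⇒ b_3 = 5 − 4 − 0 = 1. So H_3 ≅ Z.

H_0 = Z,  H_1 = 0,  H_2 = 0,  H_3 = Z.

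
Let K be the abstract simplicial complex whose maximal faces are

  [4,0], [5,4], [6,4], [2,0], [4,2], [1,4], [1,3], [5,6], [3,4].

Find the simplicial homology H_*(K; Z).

We work with the vertex ordering 0 < 1 < 2 < 3 < 4 < 5 < 6. The simplices of K, each written with vertices in increasing order, are:

  0-simplices (7): [0], [1], [2], [3], [4], [5], [6]
  1-simplices (9): [0,2], [0,4], [1,3], [1,4], [2,4], [3,4], [4,5], [4,6], [5,6]

giving chain groups C_0 ≅ Z^7, C_1 ≅ Z^9.

Boundary ∂_1: C_1 → C_0 sends each edge [p,q] (with p < q) to q − p.
The resulting 7×9 matrix has rank 6, and its Smith normal form has invariant factors (1,1,1,1,1,1).

Now H_k = ker ∂_k / im ∂_{k+1}, so:

  H_0: rank C_0 − rank ∂_1 = 7 − 6 = 1, and the invariant factors of ∂_1 are all 1, so H_0 ≅ Z.
  H_1: rank ker ∂_1 − rank ∂_2 = (9 − 6) − 0 = 3, and there is no ∂_2, so H_1 ≅ Z^3.

H_0 ≅ Z,  H_1 ≅ Z^3.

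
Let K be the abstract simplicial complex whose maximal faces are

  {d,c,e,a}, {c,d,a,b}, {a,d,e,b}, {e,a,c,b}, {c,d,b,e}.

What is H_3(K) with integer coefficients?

K has 5 vertices, 10 edges, 10 triangles, 5 3-simplices.
rank ∂_3 = 4, rank ∂_4 = 0 ⇒ b_3 = 5 − 4 − 0 = 1. So H_3 ≅ Z.

H_3 ≅ Z.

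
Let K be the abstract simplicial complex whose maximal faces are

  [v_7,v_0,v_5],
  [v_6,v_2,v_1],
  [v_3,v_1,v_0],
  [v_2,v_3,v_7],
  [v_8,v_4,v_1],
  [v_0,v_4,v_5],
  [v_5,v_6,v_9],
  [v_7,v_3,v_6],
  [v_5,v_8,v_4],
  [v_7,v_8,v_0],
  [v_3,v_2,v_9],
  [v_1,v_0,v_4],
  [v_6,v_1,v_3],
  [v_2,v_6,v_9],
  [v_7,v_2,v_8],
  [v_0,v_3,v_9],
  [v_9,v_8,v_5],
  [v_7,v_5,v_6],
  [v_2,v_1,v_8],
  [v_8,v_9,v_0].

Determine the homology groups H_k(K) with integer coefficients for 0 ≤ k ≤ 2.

Take the total order v_0 < v_1 < v_2 < v_3 < v_4 < v_5 < v_6 < v_7 < v_8 < v_9 on the vertex set. Then K (dimension 2) consists of the simplices:

  0-simplices (10): [v_0], [v_1], [v_2], [v_3], [v_4], [v_5], [v_6], [v_7], [v_8], [v_9]
  1-simplices (30): (30 of them)
  2-simplices (20): (20 of them)

so the chain groups are C_0 ≅ Z^10, C_1 ≅ Z^30, C_2 ≅ Z^20.

Boundary ∂_1: C_1 → C_0 sends each edge [p,q] (with p < q) to q − p. For instance
  ∂[v_3,v_6] = [v_6] − [v_3].
The resulting 10×30 matrix has rank 9, and its Smith normal form has invariant factors (1,1,1,1,1,1,1,1,1).

Boundary ∂_2: C_2 → C_1 sends each 2-simplex [p,q,r] to [q,r] − [p,r] + [p,q]. For instance
  ∂[v_1,v_2,v_8] = [v_2,v_8] − [v_1,v_8] + [v_1,v_2],
  ∂[v_5,v_6,v_7] = [v_6,v_7] − [v_5,v_7] + [v_5,v_6].
This gives a 30×20 integer matrix of rank 20; reducing to Smith normal form yields diagonal entries (1,1,1,1,1,1,1,1,1,1,1,1,1,1,1,1,1,1,1,2).

From H_k ≅ ker(∂_k) / im(∂_{k+1}) we obtain:

  H_0: rank C_0 − rank ∂_1 = 10 − 9 = 1, and the invariant factors of ∂_1 are all 1, so H_0 ≅ Z.
  H_1: rank ker ∂_1 − rank ∂_2 = (30 − 9) − 20 = 1, and ∂_2 has invariant factor 2 > 1, so H_1 ≅ Z ⊕ Z/2Z.
  H_2: rank ker ∂_2 − rank ∂_3 = (20 − 20) − 0 = 0, and there is no ∂_3, so H_2 ≅ 0.

As a check, the Euler characteristic is 10 − 30 + 20 = 0, which agrees with 1 − 1 + 0 = 0.
(K is a triangulation of the Klein bottle.)

H_0 = Z,  H_1 = Z ⊕ Z/2Z,  H_2 = 0.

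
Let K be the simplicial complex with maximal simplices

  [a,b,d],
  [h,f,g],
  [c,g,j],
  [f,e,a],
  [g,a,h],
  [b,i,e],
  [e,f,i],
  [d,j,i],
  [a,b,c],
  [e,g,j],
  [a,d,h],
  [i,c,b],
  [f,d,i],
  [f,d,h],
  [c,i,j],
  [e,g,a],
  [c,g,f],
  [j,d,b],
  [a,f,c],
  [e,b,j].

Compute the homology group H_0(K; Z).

H_0 = Z.

We work with the vertex ordering a < b < c < d < e < f < g < h < i < j. The simplices of K, each written with vertices in increasing order, are:

  0-simplices (10): a, b, c, d, e, f, g, h, i, j
  1-simplices (30): ab, ac, ad, ae, af, ag, ah, bc, bd, be, bi, bj, cf, cg, ci, cj, df, dh, di, dj, ef, eg, ei, ej, fg, fh, fi, gh, gj, ij
  2-simplices (20): abc, abd, acf, adh, aef, aeg, agh, bci, bdj, bei, bej, cfg, cgj, cij, dfh, dfi, dij, efi, egj, fgh

so the chain groups are C_0 ≅ Z^10, C_1 ≅ Z^30, C_2 ≅ Z^20.

The boundary map ∂_1: C_1 → C_0 is given by ∂[p,q] = [q] − [p].
This gives a 10×30 integer matrix of rank 9; reducing to Smith normal form yields diagonal entries (1,1,1,1,1,1,1,1,1).

The boundary map ∂_2: C_2 → C_1 sends each 2-simplex [p,q,r] to [q,r] − [p,r] + [p,q]. For instance
  ∂aef = ef − af + ae,
  ∂cij = ij − cj + ci.
The 30×20 boundary matrix has rank 20 and Smith normal form diag(1,1,1,1,1,1,1,1,1,1,1,1,1,1,1,1,1,1,1,2).

From H_k ≅ ker(∂_k) / im(∂_{k+1}) we obtain:

  H_0: rank C_0 − rank ∂_1 = 10 − 9 = 1, and the invariant factors of ∂_1 are all 1, so H_0 = Z.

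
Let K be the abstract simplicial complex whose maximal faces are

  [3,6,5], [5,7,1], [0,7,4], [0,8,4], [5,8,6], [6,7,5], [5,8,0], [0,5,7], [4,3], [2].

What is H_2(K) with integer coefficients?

We work with the vertex ordering 0 < 1 < 2 < 3 < 4 < 5 < 6 < 7 < 8. The simplices of K, each written with vertices in increasing order, are:

  0-simplices (9): [0], [1], [2], [3], [4], [5], [6], [7], [8]
  1-simplices (16): [0,4], [0,5], [0,7], [0,8], [1,5], [1,7], [3,4], [3,5], [3,6], [4,7], [4,8], [5,6], [5,7], [5,8], [6,7], [6,8]
  2-simplices (8): [0,4,7], [0,4,8], [0,5,7], [0,5,8], [1,5,7], [3,5,6], [5,6,7], [5,6,8]

so the chain groups are C_0 ≅ Z^9, C_1 ≅ Z^16, C_2 ≅ Z^8.

The boundary map ∂_1: C_1 → C_0 sends each edge [p,q] (with p < q) to q − p. For instance
  ∂[5,6] = [6] − [5].
The resulting 9×16 matrix has rank 7, and its Smith normal form has invariant factors (1,1,1,1,1,1,1).

∂_2: C_2 → C_1 acts by ∂[p,q,r] = [q,r] − [p,r] + [p,q]. For instance
  ∂[5,6,7] = [6,7] − [5,7] + [5,6],
  ∂[0,4,8] = [4,8] − [0,8] + [0,4].
This gives a 16×8 integer matrix of rank 8; reducing to Smith normal form yields diagonal entries (1,1,1,1,1,1,1,1).

From H_k ≅ ker(∂_k) / im(∂_{k+1}) we obtain:

  H_2: rank ker ∂_2 − rank ∂_3 = (8 − 8) − 0 = 0, and there is no ∂_3, so H_2 = 0.

H_2 ≅ 0.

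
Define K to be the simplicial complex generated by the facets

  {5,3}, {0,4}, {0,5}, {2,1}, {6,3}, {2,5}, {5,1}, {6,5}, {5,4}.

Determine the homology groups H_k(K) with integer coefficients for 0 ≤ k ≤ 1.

H_0 ≅ Z,  H_1 ≅ Z^3.

K has 7 vertices, 9 edges.
rank ∂_0 = 0, rank ∂_1 = 6 ⇒ b_0 = 7 − 0 − 6 = 1; all invariant factors of ∂_1 are 1 so no torsion. So H_0 ≅ Z.
rank ∂_1 = 6, rank ∂_2 = 0 ⇒ b_1 = 9 − 6 − 0 = 3. So H_1 ≅ Z^3.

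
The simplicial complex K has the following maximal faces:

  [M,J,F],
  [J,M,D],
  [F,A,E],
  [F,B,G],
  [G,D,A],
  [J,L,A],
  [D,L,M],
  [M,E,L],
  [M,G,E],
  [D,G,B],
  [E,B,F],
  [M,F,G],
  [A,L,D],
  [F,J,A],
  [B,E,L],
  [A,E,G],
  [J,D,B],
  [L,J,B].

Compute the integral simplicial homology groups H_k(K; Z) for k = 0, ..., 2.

H_0 ≅ Z,  H_1 ≅ Z ⊕ Z/2Z,  H_2 = 0.

Take the total order A < B < D < E < F < G < J < L < M on the vertex set. Then K (dimension 2) consists of the simplices:

  0-simplices (9): A, B, D, E, F, G, J, L, M
  1-simplices (27): AD, AE, AF, AG, AJ, AL, BD, BE, BF, BG, BJ, BL, DG, DJ, DL, DM, EF, EG, EL, EM, FG, FJ, FM, GM, JL, JM, LM
  2-simplices (18): ADG, ADL, AEF, AEG, AFJ, AJL, BDG, BDJ, BEF, BEL, BFG, BJL, DJM, DLM, EGM, ELM, FGM, FJM

so the chain groups are C_0 ≅ Z^9, C_1 ≅ Z^27, C_2 ≅ Z^18.

Boundary ∂_1: C_1 → C_0 maps an edge to its endpoints' difference, ∂[p,q] = q − p. For instance
  ∂DL = L − D.
This gives a 9×27 integer matrix of rank 8; reducing to Smith normal form yields diagonal entries (1,1,1,1,1,1,1,1).

∂_2: C_2 → C_1 acts by ∂[p,q,r] = [q,r] − [p,r] + [p,q]. For instance
  ∂BDG = DG − BG + BD,
  ∂ADG = DG − AG + AD.
This gives a 27×18 integer matrix of rank 18; reducing to Smith normal form yields diagonal entries (1,1,1,1,1,1,1,1,1,1,1,1,1,1,1,1,1,2).

Computing H_k = (kernel of ∂_k) / (image of ∂_{k+1}):

  H_0: rank C_0 − rank ∂_1 = 9 − 8 = 1, and the invariant factors of ∂_1 are all 1, so H_0 ≅ Z.
  H_1: rank ker ∂_1 − rank ∂_2 = (27 − 8) − 18 = 1, and ∂_2 has invariant factor 2 > 1, so H_1 ≅ Z ⊕ Z/2Z.
  H_2: rank ker ∂_2 − rank ∂_3 = (18 − 18) − 0 = 0, and there is no ∂_3, so H_2 ≅ 0.

As a check, the Euler characteristic is 9 − 27 + 18 = 0, which agrees with 1 − 1 + 0 = 0.
(K is a triangulation of the Klein bottle.)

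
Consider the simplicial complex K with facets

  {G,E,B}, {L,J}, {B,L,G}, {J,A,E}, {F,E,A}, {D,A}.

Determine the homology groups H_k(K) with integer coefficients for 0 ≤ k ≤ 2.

K has 8 vertices, 12 edges, 4 triangles.
rank ∂_0 = 0, rank ∂_1 = 7 ⇒ b_0 = 8 − 0 − 7 = 1; all invariant factors of ∂_1 are 1 so no torsion. So H_0 ≅ Z.
rank ∂_1 = 7, rank ∂_2 = 4 ⇒ b_1 = 12 − 7 − 4 = 1; all invariant factors of ∂_2 are 1 so no torsion. So H_1 ≅ Z.
rank ∂_2 = 4, rank ∂_3 = 0 ⇒ b_2 = 4 − 4 − 0 = 0. So H_2 ≅ 0.

H_0 = Z,  H_1 = Z,  H_2 = 0.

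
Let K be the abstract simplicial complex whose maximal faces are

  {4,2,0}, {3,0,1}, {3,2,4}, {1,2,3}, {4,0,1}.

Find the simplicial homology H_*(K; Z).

Fix the vertex order 0 < 1 < 2 < 3 < 4 and write every simplex with vertices in increasing order. Then dim K = 2 and the simplices of K are:

  0-simplices (5): [0], [1], [2], [3], [4]
  1-simplices (10): [0,1], [0,2], [0,3], [0,4], [1,2], [1,3], [1,4], [2,3], [2,4], [3,4]
  2-simplices (5): [0,1,3], [0,1,4], [0,2,4], [1,2,3], [2,3,4]

Hence C_0 ≅ Z^5, C_1 ≅ Z^10, C_2 ≅ Z^5.

The boundary map ∂_1: C_1 → C_0 is given by ∂[p,q] = [q] − [p]. For instance
  ∂[0,1] = [1] − [0].
The resulting 5×10 matrix has rank 4, and its Smith normal form has invariant factors (1,1,1,1).

The boundary map ∂_2: C_2 → C_1 maps a triangle to the signed sum of its edges. For instance
  ∂[2,3,4] = [3,4] − [2,4] + [2,3],
  ∂[1,2,3] = [2,3] − [1,3] + [1,2].
This gives a 10×5 integer matrix of rank 5; reducing to Smith normal form yields diagonal entries (1,1,1,1,1).

From H_k ≅ ker(∂_k) / im(∂_{k+1}) we obtain:

  H_0: rank C_0 − rank ∂_1 = 5 − 4 = 1, and the invariant factors of ∂_1 are all 1, so H_0 ≅ Z.
  H_1: rank ker ∂_1 − rank ∂_2 = (10 − 4) − 5 = 1, and the invariant factors of ∂_2 are all 1, so H_1 ≅ Z.
  H_2: rank ker ∂_2 − rank ∂_3 = (5 − 5) − 0 = 0, and there is no ∂_3, so H_2 ≅ 0.

(K is a triangulation of the Möbius band.)

H_0 ≅ Z,  H_1 ≅ Z,  H_2 = 0.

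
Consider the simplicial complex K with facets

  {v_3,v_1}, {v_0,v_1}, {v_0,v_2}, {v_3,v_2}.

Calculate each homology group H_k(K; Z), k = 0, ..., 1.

Fix the vertex order v_0 < v_1 < v_2 < v_3 and write every simplex with vertices in increasing order. Then dim K = 1 and the simplices of K are:

  0-simplices (4): [v_0], [v_1], [v_2], [v_3]
  1-simplices (4): [v_0,v_1], [v_0,v_2], [v_1,v_3], [v_2,v_3]

Hence C_0 ≅ Z^4, C_1 ≅ Z^4.

∂_1: C_1 → C_0 is given by ∂[p,q] = [q] − [p]. For instance
  ∂[v_0,v_2] = [v_2] − [v_0].
As a 4×4 matrix over Z this has rank 3, with invariant factors (1,1,1).

Reading off H_k = ker ∂_k / im ∂_{k+1}:

  H_0: rank C_0 − rank ∂_1 = 4 − 3 = 1, and the invariant factors of ∂_1 are all 1, so H_0 = Z.
  H_1: rank ker ∂_1 − rank ∂_2 = (4 − 3) − 0 = 1, and there is no ∂_2, so H_1 = Z.

As a check, the Euler characteristic is 4 − 4 = 0, which agrees with 1 − 1 = 0.
(K is a triangulation of the circle S^1.)

H_0 = Z,  H_1 = Z.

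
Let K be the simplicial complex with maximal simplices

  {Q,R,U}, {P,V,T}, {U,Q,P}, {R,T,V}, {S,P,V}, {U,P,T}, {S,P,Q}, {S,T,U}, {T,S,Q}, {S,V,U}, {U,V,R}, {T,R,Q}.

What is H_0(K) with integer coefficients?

H_0 ≅ Z.

Take the total order P < Q < R < S < T < U < V on the vertex set. Then K (dimension 2) consists of the simplices:

  0-simplices (7): P, Q, R, S, T, U, V
  1-simplices (18): PQ, PS, PT, PU, PV, QR, QS, QT, QU, RT, RU, RV, ST, SU, SV, TU, TV, UV
  2-simplices (12): PQS, PQU, PSV, PTU, PTV, QRT, QRU, QST, RTV, RUV, STU, SUV

Hence C_0 ≅ Z^7, C_1 ≅ Z^18, C_2 ≅ Z^12.

∂_1: C_1 → C_0 is given by ∂[p,q] = [q] − [p].
The resulting 7×18 matrix has rank 6, and its Smith normal form has invariant factors (1,1,1,1,1,1).

The boundary map ∂_2: C_2 → C_1 maps a triangle to the signed sum of its edges. For instance
  ∂QRT = RT − QT + QR,
  ∂QST = ST − QT + QS.
The resulting 18×12 matrix has rank 12, and its Smith normal form has invariant factors (1,1,1,1,1,1,1,1,1,1,1,2).

Computing H_k = (kernel of ∂_k) / (image of ∂_{k+1}):

  H_0: rank C_0 − rank ∂_1 = 7 − 6 = 1, and the invariant factors of ∂_1 are all 1, so H_0 ≅ Z.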